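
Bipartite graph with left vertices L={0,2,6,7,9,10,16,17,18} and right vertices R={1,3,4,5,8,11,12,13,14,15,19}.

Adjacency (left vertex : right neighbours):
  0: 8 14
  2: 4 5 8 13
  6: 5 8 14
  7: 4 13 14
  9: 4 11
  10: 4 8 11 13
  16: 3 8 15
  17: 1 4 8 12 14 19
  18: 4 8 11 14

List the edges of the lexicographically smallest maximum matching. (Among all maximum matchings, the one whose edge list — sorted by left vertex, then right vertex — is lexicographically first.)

|M| = 8 (so the lex-smallest maximum matching has 8 edges)
process left vertices in ascending order; for each, take the smallest-labelled available neighbour that still permits 8 edges overall, or leave it unmatched if none does
lex-smallest matching: {0-8, 2-4, 6-5, 7-13, 9-11, 16-3, 17-1, 18-14}

Lex-smallest maximum matching: {(0,8), (2,4), (6,5), (7,13), (9,11), (16,3), (17,1), (18,14)}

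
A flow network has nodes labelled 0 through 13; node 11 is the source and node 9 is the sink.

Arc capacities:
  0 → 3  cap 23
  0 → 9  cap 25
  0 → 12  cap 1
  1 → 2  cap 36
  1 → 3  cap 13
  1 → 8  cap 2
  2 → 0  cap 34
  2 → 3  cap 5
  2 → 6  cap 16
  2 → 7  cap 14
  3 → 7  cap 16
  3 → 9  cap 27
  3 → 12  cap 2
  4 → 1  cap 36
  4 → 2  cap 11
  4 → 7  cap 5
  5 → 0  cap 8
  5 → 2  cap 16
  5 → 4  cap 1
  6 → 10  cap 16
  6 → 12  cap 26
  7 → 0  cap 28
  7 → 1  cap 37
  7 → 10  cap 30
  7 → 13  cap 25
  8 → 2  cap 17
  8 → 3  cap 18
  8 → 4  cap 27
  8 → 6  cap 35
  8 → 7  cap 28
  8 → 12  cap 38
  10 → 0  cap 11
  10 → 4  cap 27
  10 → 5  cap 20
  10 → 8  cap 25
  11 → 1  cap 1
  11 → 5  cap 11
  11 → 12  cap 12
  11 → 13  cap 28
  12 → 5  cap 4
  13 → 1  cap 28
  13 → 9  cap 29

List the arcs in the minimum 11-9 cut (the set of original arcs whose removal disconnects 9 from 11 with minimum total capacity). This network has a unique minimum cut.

augment #1: 11→13→9 push 28
augment #2: 11→1→3→9 push 1
augment #3: 11→5→0→9 push 8
augment #4: 11→5→2→0→9 push 3
augment #5: 11→12→5→2→0→9 push 4
max flow = 44; residual-reachable set from 11 gives S-side
cut edges (S→T): {(11,1), (11,5), (11,13), (12,5)} total cap 44

Min-cut arcs: {(11,1), (11,5), (11,13), (12,5)} (total capacity 44)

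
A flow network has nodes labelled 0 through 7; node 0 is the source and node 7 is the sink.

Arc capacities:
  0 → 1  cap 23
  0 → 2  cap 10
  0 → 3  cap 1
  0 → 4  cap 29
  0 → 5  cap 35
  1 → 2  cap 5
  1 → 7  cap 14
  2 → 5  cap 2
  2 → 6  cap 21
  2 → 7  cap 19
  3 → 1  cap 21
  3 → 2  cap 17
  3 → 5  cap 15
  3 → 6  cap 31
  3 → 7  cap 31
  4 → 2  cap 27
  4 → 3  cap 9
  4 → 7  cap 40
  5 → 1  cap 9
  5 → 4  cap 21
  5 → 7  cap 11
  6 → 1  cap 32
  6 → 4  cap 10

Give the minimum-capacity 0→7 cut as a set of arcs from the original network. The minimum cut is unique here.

augment #1: 0→1→7 push 14
augment #2: 0→2→7 push 10
augment #3: 0→3→7 push 1
augment #4: 0→4→7 push 29
augment #5: 0→5→7 push 11
augment #6: 0→1→2→7 push 5
augment #7: 0→5→4→7 push 11
augment #8: 0→5→4→2→7 push 4
augment #9: 0→5→4→3→7 push 6
max flow = 91; residual-reachable set from 0 gives S-side
cut edges (S→T): {(0,2), (0,3), (0,4), (1,2), (1,7), (5,4), (5,7)} total cap 91

Min-cut arcs: {(0,2), (0,3), (0,4), (1,2), (1,7), (5,4), (5,7)} (total capacity 91)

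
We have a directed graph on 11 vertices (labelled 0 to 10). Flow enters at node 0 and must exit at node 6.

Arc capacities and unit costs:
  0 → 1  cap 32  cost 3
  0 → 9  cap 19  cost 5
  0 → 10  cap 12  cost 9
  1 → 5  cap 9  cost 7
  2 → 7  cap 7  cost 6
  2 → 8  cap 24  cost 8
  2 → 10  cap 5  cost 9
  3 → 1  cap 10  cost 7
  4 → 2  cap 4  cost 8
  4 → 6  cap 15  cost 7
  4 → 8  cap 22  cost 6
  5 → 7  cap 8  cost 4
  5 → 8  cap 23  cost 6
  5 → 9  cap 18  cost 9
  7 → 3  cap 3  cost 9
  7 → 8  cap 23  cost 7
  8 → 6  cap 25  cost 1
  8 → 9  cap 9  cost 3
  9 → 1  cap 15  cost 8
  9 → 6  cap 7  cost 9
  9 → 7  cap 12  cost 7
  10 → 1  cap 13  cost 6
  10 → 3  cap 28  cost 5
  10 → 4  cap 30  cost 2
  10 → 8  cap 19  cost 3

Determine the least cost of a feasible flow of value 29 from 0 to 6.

shortest-cost path #1: 0→10→8→6 push 12 @ unit cost 13 (adds 156)
shortest-cost path #2: 0→9→6 push 7 @ unit cost 14 (adds 98)
shortest-cost path #3: 0→1→5→8→6 push 9 @ unit cost 17 (adds 153)
shortest-cost path #4: 0→9→7→8→6 push 1 @ unit cost 20 (adds 20)
total cost = 427

Minimum cost for 29 units: 427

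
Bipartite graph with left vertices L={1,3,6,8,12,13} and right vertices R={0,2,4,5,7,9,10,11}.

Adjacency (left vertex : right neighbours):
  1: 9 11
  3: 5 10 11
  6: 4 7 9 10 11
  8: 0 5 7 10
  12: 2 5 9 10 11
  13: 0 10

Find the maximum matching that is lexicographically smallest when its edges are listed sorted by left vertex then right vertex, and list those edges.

Lex-smallest maximum matching: {(1,9), (3,5), (6,4), (8,0), (12,2), (13,10)}

|M| = 6 (so the lex-smallest maximum matching has 6 edges)
process left vertices in ascending order; for each, take the smallest-labelled available neighbour that still permits 6 edges overall, or leave it unmatched if none does
lex-smallest matching: {1-9, 3-5, 6-4, 8-0, 12-2, 13-10}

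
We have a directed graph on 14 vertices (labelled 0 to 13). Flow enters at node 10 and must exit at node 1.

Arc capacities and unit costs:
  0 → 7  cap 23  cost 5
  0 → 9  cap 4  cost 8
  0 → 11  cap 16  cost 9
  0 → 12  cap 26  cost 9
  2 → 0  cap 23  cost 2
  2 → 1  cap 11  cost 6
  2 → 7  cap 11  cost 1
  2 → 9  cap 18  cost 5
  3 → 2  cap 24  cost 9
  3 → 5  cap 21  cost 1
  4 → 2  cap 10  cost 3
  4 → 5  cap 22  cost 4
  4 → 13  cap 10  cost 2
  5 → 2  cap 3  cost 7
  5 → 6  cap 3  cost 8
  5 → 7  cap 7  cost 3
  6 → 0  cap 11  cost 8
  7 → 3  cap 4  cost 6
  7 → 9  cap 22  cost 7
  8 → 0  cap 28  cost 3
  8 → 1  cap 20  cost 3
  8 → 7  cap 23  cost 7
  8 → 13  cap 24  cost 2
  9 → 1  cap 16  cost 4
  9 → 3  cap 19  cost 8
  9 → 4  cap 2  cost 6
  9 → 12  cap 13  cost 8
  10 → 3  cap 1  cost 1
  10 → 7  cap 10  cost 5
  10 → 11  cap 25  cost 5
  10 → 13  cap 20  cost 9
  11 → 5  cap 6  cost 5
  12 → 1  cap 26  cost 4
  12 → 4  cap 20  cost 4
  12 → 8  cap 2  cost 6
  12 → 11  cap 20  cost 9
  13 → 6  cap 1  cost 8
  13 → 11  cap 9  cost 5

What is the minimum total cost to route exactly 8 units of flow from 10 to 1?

shortest-cost path #1: 10→3→5→2→1 push 1 @ unit cost 15 (adds 15)
shortest-cost path #2: 10→7→9→1 push 7 @ unit cost 16 (adds 112)
total cost = 127

Minimum cost for 8 units: 127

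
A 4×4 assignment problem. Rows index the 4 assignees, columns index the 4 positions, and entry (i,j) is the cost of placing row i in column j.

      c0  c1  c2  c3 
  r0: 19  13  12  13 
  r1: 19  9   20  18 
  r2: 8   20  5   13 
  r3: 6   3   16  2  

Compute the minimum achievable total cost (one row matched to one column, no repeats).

optimal assignment: row0→col2 (cost 12), row1→col1 (cost 9), row2→col0 (cost 8), row3→col3 (cost 2)
total = 12 + 9 + 8 + 2 = 31

Minimum assignment cost: 31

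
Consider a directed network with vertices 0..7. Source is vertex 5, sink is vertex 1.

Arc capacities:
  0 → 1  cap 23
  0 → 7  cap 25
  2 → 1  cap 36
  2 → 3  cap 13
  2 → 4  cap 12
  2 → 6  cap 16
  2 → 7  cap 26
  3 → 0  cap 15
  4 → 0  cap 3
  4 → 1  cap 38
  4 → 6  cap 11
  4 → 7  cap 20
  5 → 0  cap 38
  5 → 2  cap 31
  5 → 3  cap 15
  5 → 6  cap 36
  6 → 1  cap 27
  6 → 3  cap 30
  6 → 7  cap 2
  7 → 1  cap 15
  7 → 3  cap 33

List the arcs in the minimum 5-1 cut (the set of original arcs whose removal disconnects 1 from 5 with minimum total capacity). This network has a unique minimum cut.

Min-cut arcs: {(0,1), (5,2), (6,1), (7,1)} (total capacity 96)

augment #1: 5→0→1 push 23
augment #2: 5→2→1 push 31
augment #3: 5→6→1 push 27
augment #4: 5→0→7→1 push 15
max flow = 96; residual-reachable set from 5 gives S-side
cut edges (S→T): {(0,1), (5,2), (6,1), (7,1)} total cap 96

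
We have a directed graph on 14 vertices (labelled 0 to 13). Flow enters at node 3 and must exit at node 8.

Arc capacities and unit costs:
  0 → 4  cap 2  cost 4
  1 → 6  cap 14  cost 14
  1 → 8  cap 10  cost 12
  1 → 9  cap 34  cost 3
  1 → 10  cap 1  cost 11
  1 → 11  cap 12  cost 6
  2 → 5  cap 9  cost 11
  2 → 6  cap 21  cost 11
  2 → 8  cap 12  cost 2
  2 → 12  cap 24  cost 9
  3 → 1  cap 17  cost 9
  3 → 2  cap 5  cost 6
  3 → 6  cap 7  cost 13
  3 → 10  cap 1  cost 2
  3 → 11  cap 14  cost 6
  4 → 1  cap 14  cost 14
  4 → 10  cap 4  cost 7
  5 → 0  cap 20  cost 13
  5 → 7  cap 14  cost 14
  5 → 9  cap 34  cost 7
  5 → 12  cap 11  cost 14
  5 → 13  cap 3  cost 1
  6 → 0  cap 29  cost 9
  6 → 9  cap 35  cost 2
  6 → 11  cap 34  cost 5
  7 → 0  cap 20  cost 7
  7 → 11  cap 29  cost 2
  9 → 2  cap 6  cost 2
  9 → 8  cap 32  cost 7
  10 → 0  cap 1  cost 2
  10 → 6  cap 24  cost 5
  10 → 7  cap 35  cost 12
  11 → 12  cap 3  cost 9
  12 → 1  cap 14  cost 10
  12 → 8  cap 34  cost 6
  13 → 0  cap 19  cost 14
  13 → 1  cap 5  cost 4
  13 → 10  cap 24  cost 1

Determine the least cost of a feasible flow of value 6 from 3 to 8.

shortest-cost path #1: 3→2→8 push 5 @ unit cost 8 (adds 40)
shortest-cost path #2: 3→10→6→9→2→8 push 1 @ unit cost 13 (adds 13)
total cost = 53

Minimum cost for 6 units: 53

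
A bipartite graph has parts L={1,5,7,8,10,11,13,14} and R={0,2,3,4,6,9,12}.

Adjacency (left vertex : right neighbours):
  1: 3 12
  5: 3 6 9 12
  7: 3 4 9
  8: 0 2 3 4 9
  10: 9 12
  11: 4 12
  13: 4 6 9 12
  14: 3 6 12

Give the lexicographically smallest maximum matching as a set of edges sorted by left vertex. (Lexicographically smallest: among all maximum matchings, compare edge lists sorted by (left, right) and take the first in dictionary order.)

Lex-smallest maximum matching: {(1,3), (5,6), (7,4), (8,0), (10,9), (11,12)}

|M| = 6 (so the lex-smallest maximum matching has 6 edges)
process left vertices in ascending order; for each, take the smallest-labelled available neighbour that still permits 6 edges overall, or leave it unmatched if none does
lex-smallest matching: {1-3, 5-6, 7-4, 8-0, 10-9, 11-12}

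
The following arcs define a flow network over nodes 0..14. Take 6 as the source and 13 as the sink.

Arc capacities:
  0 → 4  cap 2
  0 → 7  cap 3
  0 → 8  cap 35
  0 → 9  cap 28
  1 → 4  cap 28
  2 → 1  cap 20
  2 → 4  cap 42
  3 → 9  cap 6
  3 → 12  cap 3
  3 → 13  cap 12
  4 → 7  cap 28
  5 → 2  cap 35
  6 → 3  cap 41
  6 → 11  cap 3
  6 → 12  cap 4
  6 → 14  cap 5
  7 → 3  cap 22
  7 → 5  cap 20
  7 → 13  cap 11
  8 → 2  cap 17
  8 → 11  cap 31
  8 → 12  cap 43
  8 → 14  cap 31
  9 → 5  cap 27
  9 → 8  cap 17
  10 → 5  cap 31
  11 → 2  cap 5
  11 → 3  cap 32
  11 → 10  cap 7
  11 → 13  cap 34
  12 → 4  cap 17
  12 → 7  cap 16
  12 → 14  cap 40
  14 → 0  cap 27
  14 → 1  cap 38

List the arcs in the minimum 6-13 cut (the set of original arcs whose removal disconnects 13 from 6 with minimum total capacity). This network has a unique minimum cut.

augment #1: 6→3→13 push 12
augment #2: 6→11→13 push 3
augment #3: 6→12→7→13 push 4
augment #4: 6→3→12→7→13 push 3
augment #5: 6→14→0→7→13 push 3
augment #6: 6→3→9→8→11→13 push 6
augment #7: 6→14→0→4→7→13 push 1
augment #8: 6→14→0→8→11→13 push 1
max flow = 33; residual-reachable set from 6 gives S-side
cut edges (S→T): {(3,9), (3,12), (3,13), (6,11), (6,12), (6,14)} total cap 33

Min-cut arcs: {(3,9), (3,12), (3,13), (6,11), (6,12), (6,14)} (total capacity 33)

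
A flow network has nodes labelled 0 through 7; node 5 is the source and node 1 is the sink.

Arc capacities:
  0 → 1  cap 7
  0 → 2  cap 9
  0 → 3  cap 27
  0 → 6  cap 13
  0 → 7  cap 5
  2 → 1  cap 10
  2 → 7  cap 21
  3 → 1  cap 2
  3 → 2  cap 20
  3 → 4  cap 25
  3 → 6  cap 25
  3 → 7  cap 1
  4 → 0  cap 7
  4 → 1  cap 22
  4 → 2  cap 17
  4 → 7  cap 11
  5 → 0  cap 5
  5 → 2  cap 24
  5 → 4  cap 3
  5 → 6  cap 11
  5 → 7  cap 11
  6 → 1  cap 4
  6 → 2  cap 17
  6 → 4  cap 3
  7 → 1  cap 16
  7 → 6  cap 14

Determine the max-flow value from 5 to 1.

augment #1: 5→0→1 bottleneck 5, total now 5
augment #2: 5→2→1 bottleneck 10, total now 15
augment #3: 5→4→1 bottleneck 3, total now 18
augment #4: 5→6→1 bottleneck 4, total now 22
augment #5: 5→7→1 bottleneck 11, total now 33
augment #6: 5→2→7→1 bottleneck 5, total now 38
augment #7: 5→6→4→1 bottleneck 3, total now 41

Maximum flow value: 41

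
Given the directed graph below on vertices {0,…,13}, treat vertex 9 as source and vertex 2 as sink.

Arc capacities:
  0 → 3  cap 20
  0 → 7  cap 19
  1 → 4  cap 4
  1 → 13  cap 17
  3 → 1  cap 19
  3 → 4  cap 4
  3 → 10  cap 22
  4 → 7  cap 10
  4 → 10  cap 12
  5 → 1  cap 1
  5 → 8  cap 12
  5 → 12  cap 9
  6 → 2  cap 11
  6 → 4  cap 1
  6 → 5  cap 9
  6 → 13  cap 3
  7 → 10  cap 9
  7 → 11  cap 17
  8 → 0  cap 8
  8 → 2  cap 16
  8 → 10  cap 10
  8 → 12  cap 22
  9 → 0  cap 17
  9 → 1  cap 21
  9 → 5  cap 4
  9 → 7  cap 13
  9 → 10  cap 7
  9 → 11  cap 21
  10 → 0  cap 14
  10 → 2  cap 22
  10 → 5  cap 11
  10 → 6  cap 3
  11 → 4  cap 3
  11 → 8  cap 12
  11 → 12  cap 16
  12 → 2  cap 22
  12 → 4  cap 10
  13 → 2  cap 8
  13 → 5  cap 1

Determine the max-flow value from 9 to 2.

Maximum flow value: 71

augment #1: 9→10→2 bottleneck 7, total now 7
augment #2: 9→1→13→2 bottleneck 8, total now 15
augment #3: 9→5→8→2 bottleneck 4, total now 19
augment #4: 9→7→10→2 bottleneck 9, total now 28
augment #5: 9→11→8→2 bottleneck 12, total now 40
augment #6: 9→11→12→2 bottleneck 9, total now 49
augment #7: 9→0→3→10→2 bottleneck 6, total now 55
augment #8: 9→7→11→12→2 bottleneck 4, total now 59
augment #9: 9→0→3→10→6→2 bottleneck 3, total now 62
augment #10: 9→0→7→11→12→2 bottleneck 3, total now 65
augment #11: 9→1→13→5→12→2 bottleneck 1, total now 66
augment #12: 9→0→3→10→5→12→2 bottleneck 5, total now 71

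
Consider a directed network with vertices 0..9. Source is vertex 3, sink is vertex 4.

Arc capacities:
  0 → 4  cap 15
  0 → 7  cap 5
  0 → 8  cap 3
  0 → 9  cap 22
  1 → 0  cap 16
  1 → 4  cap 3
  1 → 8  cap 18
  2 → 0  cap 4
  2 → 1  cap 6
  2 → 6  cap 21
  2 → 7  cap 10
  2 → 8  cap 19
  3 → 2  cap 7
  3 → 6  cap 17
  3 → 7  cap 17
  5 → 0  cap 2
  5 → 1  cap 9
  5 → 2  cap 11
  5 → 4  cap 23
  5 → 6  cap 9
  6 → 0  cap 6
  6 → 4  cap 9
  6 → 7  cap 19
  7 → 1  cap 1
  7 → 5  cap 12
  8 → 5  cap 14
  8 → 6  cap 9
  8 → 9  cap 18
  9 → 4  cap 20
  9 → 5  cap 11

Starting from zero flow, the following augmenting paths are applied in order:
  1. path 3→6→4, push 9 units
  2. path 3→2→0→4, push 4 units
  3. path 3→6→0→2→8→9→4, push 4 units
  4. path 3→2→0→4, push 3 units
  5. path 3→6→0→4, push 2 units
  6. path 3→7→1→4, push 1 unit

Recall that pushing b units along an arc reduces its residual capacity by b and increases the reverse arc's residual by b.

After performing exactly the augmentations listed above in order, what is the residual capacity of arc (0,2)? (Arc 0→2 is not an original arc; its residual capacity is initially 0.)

Residual capacity of (0,2): 3

after path 1 (3→6→4, push 9): res(0,2)=0
after path 2 (3→2→0→4, push 4): res(0,2)=4
after path 3 (3→6→0→2→8→9→4, push 4): res(0,2)=0
after path 4 (3→2→0→4, push 3): res(0,2)=3
after path 5 (3→6→0→4, push 2): res(0,2)=3
after path 6 (3→7→1→4, push 1): res(0,2)=3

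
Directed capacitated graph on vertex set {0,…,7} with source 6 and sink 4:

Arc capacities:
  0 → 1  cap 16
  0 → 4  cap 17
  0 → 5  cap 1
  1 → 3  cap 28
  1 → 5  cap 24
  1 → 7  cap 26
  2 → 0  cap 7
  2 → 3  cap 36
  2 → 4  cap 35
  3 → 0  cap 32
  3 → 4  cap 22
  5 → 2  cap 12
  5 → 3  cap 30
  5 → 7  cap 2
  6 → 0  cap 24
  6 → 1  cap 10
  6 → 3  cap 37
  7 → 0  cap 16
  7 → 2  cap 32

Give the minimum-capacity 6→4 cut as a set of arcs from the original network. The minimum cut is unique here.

augment #1: 6→0→4 push 17
augment #2: 6→3→4 push 22
augment #3: 6→0→5→2→4 push 1
augment #4: 6→1→5→2→4 push 10
augment #5: 6→0→1→5→2→4 push 1
augment #6: 6→0→1→7→2→4 push 5
augment #7: 6→3→0→1→7→2→4 push 10
max flow = 66; residual-reachable set from 6 gives S-side
cut edges (S→T): {(0,1), (0,4), (0,5), (3,4), (6,1)} total cap 66

Min-cut arcs: {(0,1), (0,4), (0,5), (3,4), (6,1)} (total capacity 66)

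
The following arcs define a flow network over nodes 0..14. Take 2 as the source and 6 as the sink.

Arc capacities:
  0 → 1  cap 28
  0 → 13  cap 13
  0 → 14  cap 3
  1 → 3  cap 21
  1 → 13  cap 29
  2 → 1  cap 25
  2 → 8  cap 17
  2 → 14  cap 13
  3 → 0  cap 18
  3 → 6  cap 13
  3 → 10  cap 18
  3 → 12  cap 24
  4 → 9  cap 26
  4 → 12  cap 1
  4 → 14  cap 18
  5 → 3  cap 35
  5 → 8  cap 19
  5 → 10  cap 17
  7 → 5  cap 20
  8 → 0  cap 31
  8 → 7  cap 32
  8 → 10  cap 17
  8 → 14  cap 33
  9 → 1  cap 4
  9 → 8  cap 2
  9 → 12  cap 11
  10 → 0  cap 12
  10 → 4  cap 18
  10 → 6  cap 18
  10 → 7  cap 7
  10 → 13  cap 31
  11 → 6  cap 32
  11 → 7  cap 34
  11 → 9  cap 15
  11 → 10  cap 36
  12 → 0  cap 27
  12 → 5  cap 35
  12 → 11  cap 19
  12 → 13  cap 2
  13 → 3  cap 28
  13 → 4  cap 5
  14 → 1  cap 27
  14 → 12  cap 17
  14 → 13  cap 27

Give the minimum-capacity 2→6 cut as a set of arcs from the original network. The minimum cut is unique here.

augment #1: 2→1→3→6 push 13
augment #2: 2→8→10→6 push 17
augment #3: 2→1→3→10→6 push 1
augment #4: 2→14→12→11→6 push 13
augment #5: 2→1→3→12→11→6 push 6
max flow = 50; residual-reachable set from 2 gives S-side
cut edges (S→T): {(3,6), (10,6), (12,11)} total cap 50

Min-cut arcs: {(3,6), (10,6), (12,11)} (total capacity 50)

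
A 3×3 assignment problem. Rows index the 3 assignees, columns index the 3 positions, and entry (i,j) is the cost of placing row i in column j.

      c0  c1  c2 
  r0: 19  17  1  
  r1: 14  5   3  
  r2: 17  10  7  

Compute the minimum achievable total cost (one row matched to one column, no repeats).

Minimum assignment cost: 23

optimal assignment: row0→col2 (cost 1), row1→col1 (cost 5), row2→col0 (cost 17)
total = 1 + 5 + 17 = 23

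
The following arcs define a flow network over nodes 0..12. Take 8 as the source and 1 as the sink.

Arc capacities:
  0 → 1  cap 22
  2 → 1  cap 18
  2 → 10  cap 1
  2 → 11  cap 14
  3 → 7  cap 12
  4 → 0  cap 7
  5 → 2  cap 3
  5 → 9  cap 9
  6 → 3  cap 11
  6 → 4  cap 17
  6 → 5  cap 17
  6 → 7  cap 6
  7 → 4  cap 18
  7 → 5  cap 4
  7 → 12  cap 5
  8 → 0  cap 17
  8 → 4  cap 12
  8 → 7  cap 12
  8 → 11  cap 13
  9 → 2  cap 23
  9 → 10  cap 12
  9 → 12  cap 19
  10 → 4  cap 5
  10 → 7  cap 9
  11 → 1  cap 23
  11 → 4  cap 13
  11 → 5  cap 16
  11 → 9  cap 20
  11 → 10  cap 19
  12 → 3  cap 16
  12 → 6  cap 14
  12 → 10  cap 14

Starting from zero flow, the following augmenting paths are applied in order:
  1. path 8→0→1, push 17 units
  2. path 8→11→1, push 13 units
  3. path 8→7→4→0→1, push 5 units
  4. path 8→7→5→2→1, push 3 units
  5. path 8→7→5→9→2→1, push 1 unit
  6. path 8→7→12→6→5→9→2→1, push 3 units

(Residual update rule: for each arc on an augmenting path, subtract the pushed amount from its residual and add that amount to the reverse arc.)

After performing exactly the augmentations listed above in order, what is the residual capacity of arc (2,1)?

Residual capacity of (2,1): 11

after path 1 (8→0→1, push 17): res(2,1)=18
after path 2 (8→11→1, push 13): res(2,1)=18
after path 3 (8→7→4→0→1, push 5): res(2,1)=18
after path 4 (8→7→5→2→1, push 3): res(2,1)=15
after path 5 (8→7→5→9→2→1, push 1): res(2,1)=14
after path 6 (8→7→12→6→5→9→2→1, push 3): res(2,1)=11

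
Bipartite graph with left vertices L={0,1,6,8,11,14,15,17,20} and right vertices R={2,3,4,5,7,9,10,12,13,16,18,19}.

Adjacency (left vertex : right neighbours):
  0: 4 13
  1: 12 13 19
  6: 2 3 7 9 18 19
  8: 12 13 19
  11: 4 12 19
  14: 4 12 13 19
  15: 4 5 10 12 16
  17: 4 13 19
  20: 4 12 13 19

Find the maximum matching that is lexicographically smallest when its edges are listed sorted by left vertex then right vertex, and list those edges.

|M| = 6 (so the lex-smallest maximum matching has 6 edges)
process left vertices in ascending order; for each, take the smallest-labelled available neighbour that still permits 6 edges overall, or leave it unmatched if none does
lex-smallest matching: {0-4, 1-12, 6-2, 8-13, 11-19, 15-5}

Lex-smallest maximum matching: {(0,4), (1,12), (6,2), (8,13), (11,19), (15,5)}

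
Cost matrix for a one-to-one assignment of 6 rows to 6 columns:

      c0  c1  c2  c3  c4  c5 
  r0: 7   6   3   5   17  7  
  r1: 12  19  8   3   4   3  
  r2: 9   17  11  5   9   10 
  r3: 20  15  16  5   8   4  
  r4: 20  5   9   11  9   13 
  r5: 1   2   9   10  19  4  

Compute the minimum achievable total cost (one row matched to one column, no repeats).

optimal assignment: row0→col2 (cost 3), row1→col4 (cost 4), row2→col3 (cost 5), row3→col5 (cost 4), row4→col1 (cost 5), row5→col0 (cost 1)
total = 3 + 4 + 5 + 4 + 5 + 1 = 22

Minimum assignment cost: 22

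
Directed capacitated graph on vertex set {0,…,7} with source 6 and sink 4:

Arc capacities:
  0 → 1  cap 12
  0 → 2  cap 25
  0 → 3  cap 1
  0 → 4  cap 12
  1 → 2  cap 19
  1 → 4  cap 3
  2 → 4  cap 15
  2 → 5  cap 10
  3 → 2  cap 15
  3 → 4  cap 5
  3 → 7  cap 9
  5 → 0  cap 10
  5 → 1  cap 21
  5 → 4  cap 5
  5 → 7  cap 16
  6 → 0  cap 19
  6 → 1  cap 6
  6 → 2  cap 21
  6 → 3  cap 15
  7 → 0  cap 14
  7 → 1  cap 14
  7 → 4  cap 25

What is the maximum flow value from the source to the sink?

augment #1: 6→0→4 bottleneck 12, total now 12
augment #2: 6→1→4 bottleneck 3, total now 15
augment #3: 6→2→4 bottleneck 15, total now 30
augment #4: 6→3→4 bottleneck 5, total now 35
augment #5: 6→2→5→4 bottleneck 5, total now 40
augment #6: 6→3→7→4 bottleneck 9, total now 49
augment #7: 6→2→5→7→4 bottleneck 1, total now 50
augment #8: 6→0→2→5→7→4 bottleneck 4, total now 54

Maximum flow value: 54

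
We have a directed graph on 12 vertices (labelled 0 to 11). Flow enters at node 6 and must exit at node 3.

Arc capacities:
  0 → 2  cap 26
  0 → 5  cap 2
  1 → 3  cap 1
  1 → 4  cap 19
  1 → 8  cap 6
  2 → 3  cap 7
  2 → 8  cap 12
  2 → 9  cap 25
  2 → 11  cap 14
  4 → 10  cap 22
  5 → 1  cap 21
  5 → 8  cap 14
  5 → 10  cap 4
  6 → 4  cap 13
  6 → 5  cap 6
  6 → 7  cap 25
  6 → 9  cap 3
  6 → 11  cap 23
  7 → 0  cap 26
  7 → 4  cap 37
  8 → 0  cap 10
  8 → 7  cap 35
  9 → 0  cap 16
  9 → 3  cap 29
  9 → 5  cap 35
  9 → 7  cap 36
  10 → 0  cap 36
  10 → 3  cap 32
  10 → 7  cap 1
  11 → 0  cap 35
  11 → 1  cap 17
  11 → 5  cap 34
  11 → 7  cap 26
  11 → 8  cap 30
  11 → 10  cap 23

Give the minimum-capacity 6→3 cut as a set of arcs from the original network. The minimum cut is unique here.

Min-cut arcs: {(0,2), (1,3), (6,9), (10,3)} (total capacity 62)

augment #1: 6→9→3 push 3
augment #2: 6→4→10→3 push 13
augment #3: 6→5→1→3 push 1
augment #4: 6→5→10→3 push 4
augment #5: 6→11→10→3 push 15
augment #6: 6→7→0→2→3 push 7
augment #7: 6→7→0→2→9→3 push 18
augment #8: 6→11→0→2→9→3 push 1
max flow = 62; residual-reachable set from 6 gives S-side
cut edges (S→T): {(0,2), (1,3), (6,9), (10,3)} total cap 62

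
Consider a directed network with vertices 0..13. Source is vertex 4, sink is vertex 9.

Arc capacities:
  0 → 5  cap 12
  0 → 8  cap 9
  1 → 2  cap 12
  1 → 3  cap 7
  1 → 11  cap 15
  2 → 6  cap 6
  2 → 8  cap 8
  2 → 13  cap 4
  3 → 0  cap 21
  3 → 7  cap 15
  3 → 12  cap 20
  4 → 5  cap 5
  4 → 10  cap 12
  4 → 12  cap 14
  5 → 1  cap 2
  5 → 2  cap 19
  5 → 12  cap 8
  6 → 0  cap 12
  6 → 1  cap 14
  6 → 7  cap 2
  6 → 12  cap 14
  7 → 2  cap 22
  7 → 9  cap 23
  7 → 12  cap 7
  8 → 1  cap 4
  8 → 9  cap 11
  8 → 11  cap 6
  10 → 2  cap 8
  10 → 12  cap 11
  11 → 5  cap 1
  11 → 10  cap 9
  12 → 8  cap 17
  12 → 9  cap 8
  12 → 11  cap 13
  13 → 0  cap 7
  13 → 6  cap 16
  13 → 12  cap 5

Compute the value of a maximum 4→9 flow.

augment #1: 4→12→9 bottleneck 8, total now 8
augment #2: 4→12→8→9 bottleneck 6, total now 14
augment #3: 4→5→2→8→9 bottleneck 5, total now 19
augment #4: 4→10→2→6→7→9 bottleneck 2, total now 21
augment #5: 4→10→2→5→1→3→7→9 bottleneck 2, total now 23
augment #6: 4→10→2→6→1→3→7→9 bottleneck 4, total now 27
augment #7: 4→10→12→8→1→3→7→9 bottleneck 1, total now 28

Maximum flow value: 28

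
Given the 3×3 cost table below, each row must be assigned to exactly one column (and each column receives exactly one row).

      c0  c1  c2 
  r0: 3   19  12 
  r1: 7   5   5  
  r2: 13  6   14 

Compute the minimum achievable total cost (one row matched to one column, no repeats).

Minimum assignment cost: 14

optimal assignment: row0→col0 (cost 3), row1→col2 (cost 5), row2→col1 (cost 6)
total = 3 + 5 + 6 = 14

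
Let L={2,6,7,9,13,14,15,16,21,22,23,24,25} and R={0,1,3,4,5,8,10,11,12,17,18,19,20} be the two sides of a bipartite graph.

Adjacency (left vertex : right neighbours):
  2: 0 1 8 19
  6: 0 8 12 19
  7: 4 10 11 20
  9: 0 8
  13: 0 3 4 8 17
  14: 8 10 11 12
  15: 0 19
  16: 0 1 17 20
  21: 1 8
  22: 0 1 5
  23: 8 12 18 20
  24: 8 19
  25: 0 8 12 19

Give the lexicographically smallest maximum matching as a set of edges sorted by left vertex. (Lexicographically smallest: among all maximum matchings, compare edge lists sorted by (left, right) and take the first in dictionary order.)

Lex-smallest maximum matching: {(2,0), (6,8), (7,4), (13,3), (14,10), (15,19), (16,17), (21,1), (22,5), (23,18), (25,12)}

|M| = 11 (so the lex-smallest maximum matching has 11 edges)
process left vertices in ascending order; for each, take the smallest-labelled available neighbour that still permits 11 edges overall, or leave it unmatched if none does
lex-smallest matching: {2-0, 6-8, 7-4, 13-3, 14-10, 15-19, 16-17, 21-1, 22-5, 23-18, 25-12}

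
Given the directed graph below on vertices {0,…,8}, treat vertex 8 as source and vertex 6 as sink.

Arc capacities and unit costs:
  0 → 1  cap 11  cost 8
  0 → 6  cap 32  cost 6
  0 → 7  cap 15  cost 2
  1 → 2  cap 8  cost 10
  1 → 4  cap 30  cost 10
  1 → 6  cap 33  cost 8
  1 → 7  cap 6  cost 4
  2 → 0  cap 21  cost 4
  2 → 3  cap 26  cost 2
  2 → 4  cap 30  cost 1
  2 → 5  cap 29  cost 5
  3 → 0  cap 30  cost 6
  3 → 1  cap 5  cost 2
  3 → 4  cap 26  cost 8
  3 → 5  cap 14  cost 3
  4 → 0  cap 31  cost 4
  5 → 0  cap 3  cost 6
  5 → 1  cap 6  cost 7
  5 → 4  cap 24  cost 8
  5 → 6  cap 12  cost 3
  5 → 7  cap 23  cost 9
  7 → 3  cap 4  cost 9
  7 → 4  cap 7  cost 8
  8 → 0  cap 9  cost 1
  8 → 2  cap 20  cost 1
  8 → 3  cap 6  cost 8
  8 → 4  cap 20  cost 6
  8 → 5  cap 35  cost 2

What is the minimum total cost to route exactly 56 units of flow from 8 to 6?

Minimum cost for 56 units: 603

shortest-cost path #1: 8→5→6 push 12 @ unit cost 5 (adds 60)
shortest-cost path #2: 8→0→6 push 9 @ unit cost 7 (adds 63)
shortest-cost path #3: 8→2→0→6 push 20 @ unit cost 11 (adds 220)
shortest-cost path #4: 8→5→0→6 push 3 @ unit cost 14 (adds 42)
shortest-cost path #5: 8→5→1→6 push 6 @ unit cost 17 (adds 102)
shortest-cost path #6: 8→3→1→6 push 5 @ unit cost 18 (adds 90)
shortest-cost path #7: 8→4→0→1→6 push 1 @ unit cost 26 (adds 26)
total cost = 603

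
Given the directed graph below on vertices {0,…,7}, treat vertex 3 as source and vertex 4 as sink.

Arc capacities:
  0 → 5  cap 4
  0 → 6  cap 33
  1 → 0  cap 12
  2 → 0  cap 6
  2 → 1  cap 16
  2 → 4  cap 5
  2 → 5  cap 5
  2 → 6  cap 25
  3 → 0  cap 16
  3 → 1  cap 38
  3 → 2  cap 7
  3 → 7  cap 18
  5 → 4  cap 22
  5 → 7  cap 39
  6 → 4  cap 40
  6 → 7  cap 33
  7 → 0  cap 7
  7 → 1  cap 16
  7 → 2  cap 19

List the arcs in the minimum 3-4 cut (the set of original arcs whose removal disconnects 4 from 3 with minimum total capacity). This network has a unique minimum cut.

augment #1: 3→2→4 push 5
augment #2: 3→0→5→4 push 4
augment #3: 3→0→6→4 push 12
augment #4: 3→2→5→4 push 2
augment #5: 3→1→0→6→4 push 12
augment #6: 3→7→0→6→4 push 7
augment #7: 3→7→2→5→4 push 3
augment #8: 3→7→2→6→4 push 8
max flow = 53; residual-reachable set from 3 gives S-side
cut edges (S→T): {(1,0), (3,0), (3,2), (3,7)} total cap 53

Min-cut arcs: {(1,0), (3,0), (3,2), (3,7)} (total capacity 53)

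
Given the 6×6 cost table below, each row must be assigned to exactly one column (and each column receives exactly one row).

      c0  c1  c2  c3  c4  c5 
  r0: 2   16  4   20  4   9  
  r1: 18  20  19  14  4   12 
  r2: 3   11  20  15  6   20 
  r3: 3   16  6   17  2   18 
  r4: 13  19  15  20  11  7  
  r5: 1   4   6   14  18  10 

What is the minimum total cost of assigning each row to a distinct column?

Minimum assignment cost: 34

optimal assignment: row0→col2 (cost 4), row1→col3 (cost 14), row2→col0 (cost 3), row3→col4 (cost 2), row4→col5 (cost 7), row5→col1 (cost 4)
total = 4 + 14 + 3 + 2 + 7 + 4 = 34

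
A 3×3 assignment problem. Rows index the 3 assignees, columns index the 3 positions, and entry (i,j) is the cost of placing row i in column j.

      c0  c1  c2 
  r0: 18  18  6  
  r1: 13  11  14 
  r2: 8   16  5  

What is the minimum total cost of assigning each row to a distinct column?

optimal assignment: row0→col2 (cost 6), row1→col1 (cost 11), row2→col0 (cost 8)
total = 6 + 11 + 8 = 25

Minimum assignment cost: 25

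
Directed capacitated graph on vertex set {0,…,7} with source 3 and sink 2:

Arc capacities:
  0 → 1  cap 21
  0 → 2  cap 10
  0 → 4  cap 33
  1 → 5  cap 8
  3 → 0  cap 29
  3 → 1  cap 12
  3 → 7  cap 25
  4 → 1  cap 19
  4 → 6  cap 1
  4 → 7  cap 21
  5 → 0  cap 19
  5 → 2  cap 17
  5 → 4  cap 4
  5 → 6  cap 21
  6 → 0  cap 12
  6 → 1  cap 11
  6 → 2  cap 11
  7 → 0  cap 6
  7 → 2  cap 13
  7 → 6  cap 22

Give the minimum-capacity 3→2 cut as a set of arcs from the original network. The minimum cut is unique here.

Min-cut arcs: {(0,2), (1,5), (6,2), (7,2)} (total capacity 42)

augment #1: 3→0→2 push 10
augment #2: 3→7→2 push 13
augment #3: 3→1→5→2 push 8
augment #4: 3→7→6→2 push 11
max flow = 42; residual-reachable set from 3 gives S-side
cut edges (S→T): {(0,2), (1,5), (6,2), (7,2)} total cap 42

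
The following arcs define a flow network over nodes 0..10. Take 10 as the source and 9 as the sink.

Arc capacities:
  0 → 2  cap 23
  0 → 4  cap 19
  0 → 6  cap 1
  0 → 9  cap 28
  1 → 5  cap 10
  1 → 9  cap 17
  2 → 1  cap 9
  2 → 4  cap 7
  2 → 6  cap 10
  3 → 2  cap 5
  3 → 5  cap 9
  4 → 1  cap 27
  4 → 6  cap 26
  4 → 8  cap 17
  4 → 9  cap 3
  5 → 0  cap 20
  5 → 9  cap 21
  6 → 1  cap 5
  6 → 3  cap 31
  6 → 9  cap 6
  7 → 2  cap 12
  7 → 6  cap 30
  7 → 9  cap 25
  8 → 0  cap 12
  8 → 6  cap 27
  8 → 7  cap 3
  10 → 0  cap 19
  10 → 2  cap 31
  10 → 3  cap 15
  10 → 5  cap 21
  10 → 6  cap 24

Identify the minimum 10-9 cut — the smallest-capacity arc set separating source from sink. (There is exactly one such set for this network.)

augment #1: 10→0→9 push 19
augment #2: 10→5→9 push 21
augment #3: 10→6→9 push 6
augment #4: 10→2→1→9 push 9
augment #5: 10→2→4→9 push 3
augment #6: 10→6→1→9 push 5
augment #7: 10→2→4→1→9 push 3
augment #8: 10→3→5→0→9 push 9
augment #9: 10→2→4→8→7→9 push 1
max flow = 76; residual-reachable set from 10 gives S-side
cut edges (S→T): {(2,1), (2,4), (3,5), (6,1), (6,9), (10,0), (10,5)} total cap 76

Min-cut arcs: {(2,1), (2,4), (3,5), (6,1), (6,9), (10,0), (10,5)} (total capacity 76)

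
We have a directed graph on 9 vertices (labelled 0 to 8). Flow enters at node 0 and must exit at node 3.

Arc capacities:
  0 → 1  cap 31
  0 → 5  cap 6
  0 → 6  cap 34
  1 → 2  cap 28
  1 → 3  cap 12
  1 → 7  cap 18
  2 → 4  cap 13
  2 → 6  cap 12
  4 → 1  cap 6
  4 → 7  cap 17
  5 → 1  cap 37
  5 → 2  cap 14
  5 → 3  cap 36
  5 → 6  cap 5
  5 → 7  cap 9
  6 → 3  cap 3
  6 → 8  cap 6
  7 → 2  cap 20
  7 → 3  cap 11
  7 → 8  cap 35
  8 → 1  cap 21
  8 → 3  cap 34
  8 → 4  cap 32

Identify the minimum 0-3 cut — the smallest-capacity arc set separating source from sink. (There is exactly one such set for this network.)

augment #1: 0→1→3 push 12
augment #2: 0→5→3 push 6
augment #3: 0→6→3 push 3
augment #4: 0→1→7→3 push 11
augment #5: 0→6→8→3 push 6
augment #6: 0→1→7→8→3 push 7
augment #7: 0→1→2→4→7→8→3 push 1
max flow = 46; residual-reachable set from 0 gives S-side
cut edges (S→T): {(0,1), (0,5), (6,3), (6,8)} total cap 46

Min-cut arcs: {(0,1), (0,5), (6,3), (6,8)} (total capacity 46)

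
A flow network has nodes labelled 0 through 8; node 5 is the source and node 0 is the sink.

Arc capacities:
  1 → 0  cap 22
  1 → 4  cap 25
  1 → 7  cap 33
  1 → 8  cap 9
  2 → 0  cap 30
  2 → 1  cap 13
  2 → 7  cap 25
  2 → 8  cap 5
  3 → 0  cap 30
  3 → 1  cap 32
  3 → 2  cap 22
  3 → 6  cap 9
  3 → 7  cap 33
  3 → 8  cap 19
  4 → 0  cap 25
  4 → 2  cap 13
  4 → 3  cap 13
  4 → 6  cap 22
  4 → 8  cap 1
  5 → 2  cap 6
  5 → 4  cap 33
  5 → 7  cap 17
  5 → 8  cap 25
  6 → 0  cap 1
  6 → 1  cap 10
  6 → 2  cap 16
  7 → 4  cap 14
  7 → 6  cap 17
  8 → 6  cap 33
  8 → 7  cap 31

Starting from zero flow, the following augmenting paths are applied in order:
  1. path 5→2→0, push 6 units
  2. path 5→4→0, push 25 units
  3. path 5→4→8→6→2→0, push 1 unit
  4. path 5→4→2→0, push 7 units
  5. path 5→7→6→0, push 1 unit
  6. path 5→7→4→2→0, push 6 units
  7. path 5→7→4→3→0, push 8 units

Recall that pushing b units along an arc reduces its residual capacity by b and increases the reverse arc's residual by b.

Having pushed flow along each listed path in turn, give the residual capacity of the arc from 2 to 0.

after path 1 (5→2→0, push 6): res(2,0)=24
after path 2 (5→4→0, push 25): res(2,0)=24
after path 3 (5→4→8→6→2→0, push 1): res(2,0)=23
after path 4 (5→4→2→0, push 7): res(2,0)=16
after path 5 (5→7→6→0, push 1): res(2,0)=16
after path 6 (5→7→4→2→0, push 6): res(2,0)=10
after path 7 (5→7→4→3→0, push 8): res(2,0)=10

Residual capacity of (2,0): 10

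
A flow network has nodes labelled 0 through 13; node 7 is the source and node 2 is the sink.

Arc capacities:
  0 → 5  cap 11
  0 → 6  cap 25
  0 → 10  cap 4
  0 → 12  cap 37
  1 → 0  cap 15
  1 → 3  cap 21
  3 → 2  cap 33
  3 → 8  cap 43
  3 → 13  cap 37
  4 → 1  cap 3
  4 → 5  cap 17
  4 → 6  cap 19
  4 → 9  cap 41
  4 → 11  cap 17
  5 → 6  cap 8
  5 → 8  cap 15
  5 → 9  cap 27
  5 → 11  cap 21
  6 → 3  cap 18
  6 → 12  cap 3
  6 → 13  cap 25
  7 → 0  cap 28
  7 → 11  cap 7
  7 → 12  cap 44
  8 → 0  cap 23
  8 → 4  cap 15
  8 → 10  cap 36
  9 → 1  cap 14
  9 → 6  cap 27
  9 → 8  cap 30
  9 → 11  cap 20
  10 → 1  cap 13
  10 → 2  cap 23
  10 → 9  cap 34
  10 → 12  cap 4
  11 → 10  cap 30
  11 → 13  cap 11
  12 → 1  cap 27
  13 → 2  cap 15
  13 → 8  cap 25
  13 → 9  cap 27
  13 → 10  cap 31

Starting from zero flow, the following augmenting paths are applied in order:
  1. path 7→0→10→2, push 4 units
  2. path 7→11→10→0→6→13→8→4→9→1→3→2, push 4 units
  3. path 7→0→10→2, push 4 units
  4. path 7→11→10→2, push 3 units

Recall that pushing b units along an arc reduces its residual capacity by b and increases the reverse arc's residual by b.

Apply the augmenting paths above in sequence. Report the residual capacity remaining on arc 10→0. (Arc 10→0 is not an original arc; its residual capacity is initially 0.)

after path 1 (7→0→10→2, push 4): res(10,0)=4
after path 2 (7→11→10→0→6→13→8→4→9→1→3→2, push 4): res(10,0)=0
after path 3 (7→0→10→2, push 4): res(10,0)=4
after path 4 (7→11→10→2, push 3): res(10,0)=4

Residual capacity of (10,0): 4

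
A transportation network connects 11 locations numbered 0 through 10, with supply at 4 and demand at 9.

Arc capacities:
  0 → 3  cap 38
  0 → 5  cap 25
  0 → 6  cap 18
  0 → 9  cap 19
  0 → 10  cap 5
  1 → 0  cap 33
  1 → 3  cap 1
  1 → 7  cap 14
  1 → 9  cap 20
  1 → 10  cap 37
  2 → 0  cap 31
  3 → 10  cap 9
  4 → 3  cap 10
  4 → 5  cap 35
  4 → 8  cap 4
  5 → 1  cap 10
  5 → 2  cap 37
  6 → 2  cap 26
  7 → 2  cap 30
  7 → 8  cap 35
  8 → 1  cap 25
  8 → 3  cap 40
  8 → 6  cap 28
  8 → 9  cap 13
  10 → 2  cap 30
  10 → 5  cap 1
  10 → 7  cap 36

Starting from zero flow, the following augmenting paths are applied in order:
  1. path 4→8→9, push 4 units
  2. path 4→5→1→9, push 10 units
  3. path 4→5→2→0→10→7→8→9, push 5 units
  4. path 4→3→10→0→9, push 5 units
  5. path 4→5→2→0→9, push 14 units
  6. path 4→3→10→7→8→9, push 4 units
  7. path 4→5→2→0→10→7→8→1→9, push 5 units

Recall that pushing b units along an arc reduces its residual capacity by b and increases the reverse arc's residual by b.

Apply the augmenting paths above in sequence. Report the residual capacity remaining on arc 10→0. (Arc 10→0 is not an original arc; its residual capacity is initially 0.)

Residual capacity of (10,0): 5

after path 1 (4→8→9, push 4): res(10,0)=0
after path 2 (4→5→1→9, push 10): res(10,0)=0
after path 3 (4→5→2→0→10→7→8→9, push 5): res(10,0)=5
after path 4 (4→3→10→0→9, push 5): res(10,0)=0
after path 5 (4→5→2→0→9, push 14): res(10,0)=0
after path 6 (4→3→10→7→8→9, push 4): res(10,0)=0
after path 7 (4→5→2→0→10→7→8→1→9, push 5): res(10,0)=5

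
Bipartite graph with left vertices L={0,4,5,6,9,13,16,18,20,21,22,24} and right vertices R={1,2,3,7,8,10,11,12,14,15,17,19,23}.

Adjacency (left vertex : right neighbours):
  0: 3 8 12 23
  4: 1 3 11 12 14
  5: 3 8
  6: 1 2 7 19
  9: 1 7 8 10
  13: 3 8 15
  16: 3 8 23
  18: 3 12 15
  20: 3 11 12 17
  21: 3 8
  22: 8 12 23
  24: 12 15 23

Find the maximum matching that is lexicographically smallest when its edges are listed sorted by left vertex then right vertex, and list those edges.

|M| = 9 (so the lex-smallest maximum matching has 9 edges)
process left vertices in ascending order; for each, take the smallest-labelled available neighbour that still permits 9 edges overall, or leave it unmatched if none does
lex-smallest matching: {0-3, 4-1, 5-8, 6-2, 9-7, 13-15, 16-23, 18-12, 20-11}

Lex-smallest maximum matching: {(0,3), (4,1), (5,8), (6,2), (9,7), (13,15), (16,23), (18,12), (20,11)}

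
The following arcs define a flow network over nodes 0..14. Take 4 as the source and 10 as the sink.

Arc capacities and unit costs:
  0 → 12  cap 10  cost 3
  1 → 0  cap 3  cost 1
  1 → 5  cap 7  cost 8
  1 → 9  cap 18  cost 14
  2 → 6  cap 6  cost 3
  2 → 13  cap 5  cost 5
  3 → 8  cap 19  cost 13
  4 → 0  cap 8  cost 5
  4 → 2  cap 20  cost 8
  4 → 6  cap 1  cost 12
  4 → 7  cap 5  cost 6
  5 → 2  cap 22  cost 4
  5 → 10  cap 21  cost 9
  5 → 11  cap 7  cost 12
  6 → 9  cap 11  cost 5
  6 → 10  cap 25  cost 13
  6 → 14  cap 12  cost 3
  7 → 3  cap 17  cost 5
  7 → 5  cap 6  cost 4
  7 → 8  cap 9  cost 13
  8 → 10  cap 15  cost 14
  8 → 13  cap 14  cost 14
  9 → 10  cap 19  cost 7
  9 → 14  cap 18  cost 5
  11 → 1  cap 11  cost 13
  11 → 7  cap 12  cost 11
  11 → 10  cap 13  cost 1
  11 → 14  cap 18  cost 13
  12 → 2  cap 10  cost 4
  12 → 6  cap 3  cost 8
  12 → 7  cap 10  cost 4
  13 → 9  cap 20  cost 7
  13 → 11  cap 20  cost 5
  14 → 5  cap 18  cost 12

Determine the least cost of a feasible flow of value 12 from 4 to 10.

Minimum cost for 12 units: 236

shortest-cost path #1: 4→7→5→10 push 5 @ unit cost 19 (adds 95)
shortest-cost path #2: 4→2→13→11→10 push 5 @ unit cost 19 (adds 95)
shortest-cost path #3: 4→2→6→9→10 push 2 @ unit cost 23 (adds 46)
total cost = 236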